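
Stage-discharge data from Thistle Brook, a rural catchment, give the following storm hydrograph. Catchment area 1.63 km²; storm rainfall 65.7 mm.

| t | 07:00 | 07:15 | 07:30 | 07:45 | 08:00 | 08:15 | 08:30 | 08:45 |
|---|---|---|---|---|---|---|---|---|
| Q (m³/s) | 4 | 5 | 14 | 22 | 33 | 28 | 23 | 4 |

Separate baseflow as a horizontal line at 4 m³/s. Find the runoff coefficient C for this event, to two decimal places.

ΣQ_DR = 101.0 m³/s; V = ΣQ_DR·Δt = 90900 m³.
Runoff depth d = V / A = 55.77 mm.
C = d / P = 55.77 / 65.7 = 0.85.

C ≈ 0.85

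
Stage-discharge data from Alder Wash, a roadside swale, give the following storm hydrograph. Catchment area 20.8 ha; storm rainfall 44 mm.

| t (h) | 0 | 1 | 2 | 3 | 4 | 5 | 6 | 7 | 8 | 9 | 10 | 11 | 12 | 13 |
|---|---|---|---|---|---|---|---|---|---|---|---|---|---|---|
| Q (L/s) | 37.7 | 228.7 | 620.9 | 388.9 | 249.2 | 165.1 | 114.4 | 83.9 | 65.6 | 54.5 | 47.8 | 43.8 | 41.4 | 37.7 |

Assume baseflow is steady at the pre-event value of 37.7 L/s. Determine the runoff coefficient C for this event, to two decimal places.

ΣQ_DR = 1652 L/s; V = ΣQ_DR·Δt = 5.946 × 10^6 L.
Runoff depth d = V / A = 28.59 mm.
C = d / P = 28.59 / 44 = 0.65.

C ≈ 0.65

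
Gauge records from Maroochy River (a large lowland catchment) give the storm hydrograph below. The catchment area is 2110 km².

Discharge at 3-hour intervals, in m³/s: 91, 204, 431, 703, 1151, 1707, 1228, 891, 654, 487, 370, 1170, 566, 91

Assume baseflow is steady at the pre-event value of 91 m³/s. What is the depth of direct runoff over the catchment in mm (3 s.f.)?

d ≈ 43.4 mm

Direct runoff: 0.0, 113.0, 340.0, 612.0, 1060.0, 1616.0, 1137.0, 800.0, 563.0, 396.0, 279.0, 1079.0, 475.0, 0.0 m³/s; ΣQ_DR = 8470 m³/s.
V = ΣQ_DR · Δt = 8470 × 10800 s = 9.148 × 10^7 m³.
Over A = 2110 km², depth = V / A = 43.4 mm.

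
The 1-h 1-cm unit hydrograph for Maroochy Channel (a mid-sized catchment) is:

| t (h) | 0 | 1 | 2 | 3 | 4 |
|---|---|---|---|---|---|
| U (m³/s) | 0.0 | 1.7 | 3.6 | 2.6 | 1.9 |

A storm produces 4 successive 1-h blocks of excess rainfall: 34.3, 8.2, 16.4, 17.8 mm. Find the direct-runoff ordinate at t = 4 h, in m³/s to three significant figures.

Q ≈ 17.6 m³/s

By discrete convolution, Q_j = Σ (P_i / 10 mm) · U_{j−i}.
At t = 4 h (j=4): Q = (34.3/10)·1.9 + (8.2/10)·2.6 + (16.4/10)·3.6 + (17.8/10)·1.7 = 17.6 m³/s.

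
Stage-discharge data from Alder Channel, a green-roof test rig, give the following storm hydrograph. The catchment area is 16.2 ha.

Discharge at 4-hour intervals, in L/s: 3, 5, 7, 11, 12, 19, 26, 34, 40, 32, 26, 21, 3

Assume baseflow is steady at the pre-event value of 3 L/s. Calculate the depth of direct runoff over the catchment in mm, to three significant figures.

d ≈ 17.8 mm

Direct runoff: 0.0, 2.0, 4.0, 8.0, 9.0, 16.0, 23.0, 31.0, 37.0, 29.0, 23.0, 18.0, 0.0 L/s; ΣQ_DR = 200.0 L/s.
V = ΣQ_DR · Δt = 200.0 × 14400 s = 2.880 × 10^6 L.
Over A = 16.2 ha, depth = V / A = 17.8 mm.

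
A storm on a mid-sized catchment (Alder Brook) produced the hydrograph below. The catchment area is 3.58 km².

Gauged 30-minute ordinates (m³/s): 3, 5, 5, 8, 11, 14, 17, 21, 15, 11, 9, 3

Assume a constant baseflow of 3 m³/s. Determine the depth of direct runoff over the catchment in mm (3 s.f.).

Direct runoff: 0.0, 2.0, 2.0, 5.0, 8.0, 11.0, 14.0, 18.0, 12.0, 8.0, 6.0, 0.0 m³/s; ΣQ_DR = 86.00 m³/s.
V = ΣQ_DR · Δt = 86.00 × 1800 s = 1.548 × 10^5 m³.
Over A = 3.58 km², depth = V / A = 43.2 mm.

d ≈ 43.2 mm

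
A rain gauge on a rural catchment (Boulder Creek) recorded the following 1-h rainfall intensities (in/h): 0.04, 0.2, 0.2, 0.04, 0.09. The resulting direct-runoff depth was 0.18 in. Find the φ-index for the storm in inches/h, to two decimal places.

φ ≈ 0.11 in/h

Only the 2 blocks with intensity above φ contribute runoff: 0.2, 0.2 in/h.
Σ(I−φ)·Δt = d  ⇒  (0.2+0.2 − 2φ)·1 = 0.18
φ = (0.4000 − 0.18/1) / 2 = 0.11 in/h.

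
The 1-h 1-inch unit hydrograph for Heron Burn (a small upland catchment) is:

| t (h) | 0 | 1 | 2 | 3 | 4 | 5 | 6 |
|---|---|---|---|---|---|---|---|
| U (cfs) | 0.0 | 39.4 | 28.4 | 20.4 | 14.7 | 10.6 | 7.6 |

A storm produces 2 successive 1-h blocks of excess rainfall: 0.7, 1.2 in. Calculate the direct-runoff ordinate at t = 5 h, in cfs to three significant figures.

Q ≈ 25.1 cfs

By discrete convolution, Q_j = Σ (P_i / 1 in) · U_{j−i}.
At t = 5 h (j=5): Q = (0.7/1)·10.6 + (1.2/1)·14.7 = 25.1 cfs.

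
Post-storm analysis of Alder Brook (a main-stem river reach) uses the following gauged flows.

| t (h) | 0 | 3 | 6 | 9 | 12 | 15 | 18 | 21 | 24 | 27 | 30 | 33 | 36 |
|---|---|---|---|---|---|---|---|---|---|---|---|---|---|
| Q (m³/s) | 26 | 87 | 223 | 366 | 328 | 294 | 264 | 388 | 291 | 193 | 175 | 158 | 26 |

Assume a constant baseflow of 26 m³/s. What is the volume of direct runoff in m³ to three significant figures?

Direct-runoff ordinates (Q − Q_b): 0.0, 61.0, 197.0, 340.0, 302.0, 268.0, 238.0, 362.0, 265.0, 167.0, 149.0, 132.0, 0.0 m³/s.
ΣQ_DR = 2481 m³/s.
With Δt = 3 h = 10800 s, V = ΣQ_DR · Δt = 2481 × 10800 = 2.68 × 10^7 m³.

V ≈ 2.68 × 10^7 m³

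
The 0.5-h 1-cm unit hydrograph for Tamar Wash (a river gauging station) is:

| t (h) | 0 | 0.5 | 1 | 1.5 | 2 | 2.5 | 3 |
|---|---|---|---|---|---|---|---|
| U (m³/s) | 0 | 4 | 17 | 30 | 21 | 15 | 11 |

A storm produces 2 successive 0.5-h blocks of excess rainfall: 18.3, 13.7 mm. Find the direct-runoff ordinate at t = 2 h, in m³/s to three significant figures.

By discrete convolution, Q_j = Σ (P_i / 10 mm) · U_{j−i}.
At t = 2 h (j=4): Q = (18.3/10)·21 + (13.7/10)·30 = 79.5 m³/s.

Q ≈ 79.5 m³/s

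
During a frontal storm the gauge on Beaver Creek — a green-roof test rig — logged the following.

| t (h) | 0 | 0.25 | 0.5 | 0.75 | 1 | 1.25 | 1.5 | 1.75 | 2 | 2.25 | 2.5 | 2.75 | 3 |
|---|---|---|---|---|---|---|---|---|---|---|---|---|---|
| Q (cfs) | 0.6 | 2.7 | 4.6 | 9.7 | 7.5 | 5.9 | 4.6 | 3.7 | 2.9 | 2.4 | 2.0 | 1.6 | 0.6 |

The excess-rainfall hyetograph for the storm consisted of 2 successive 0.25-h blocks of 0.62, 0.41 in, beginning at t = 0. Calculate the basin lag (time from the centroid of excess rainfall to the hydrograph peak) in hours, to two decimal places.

Centroid of excess rainfall: t_c = Σ P_i·t̄_i / ΣP_i = 0.2245 h (block centres at 0.125, 0.375 h).
Hydrograph peak occurs at t = 0.75 h, so basin lag t_L = 0.75 − 0.2245 = 0.53 h.

t_L ≈ 0.53 h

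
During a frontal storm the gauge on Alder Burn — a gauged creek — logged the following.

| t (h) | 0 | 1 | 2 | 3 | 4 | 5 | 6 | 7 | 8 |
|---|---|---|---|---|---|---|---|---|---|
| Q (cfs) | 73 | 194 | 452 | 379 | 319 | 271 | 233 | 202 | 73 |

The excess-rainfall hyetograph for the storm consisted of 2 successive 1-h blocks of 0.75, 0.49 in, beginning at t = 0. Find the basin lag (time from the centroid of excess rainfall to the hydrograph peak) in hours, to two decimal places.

t_L ≈ 1.10 h

Centroid of excess rainfall: t_c = Σ P_i·t̄_i / ΣP_i = 0.8952 h (block centres at 0.5, 1.5 h).
Hydrograph peak occurs at t = 2 h, so basin lag t_L = 2 − 0.8952 = 1.10 h.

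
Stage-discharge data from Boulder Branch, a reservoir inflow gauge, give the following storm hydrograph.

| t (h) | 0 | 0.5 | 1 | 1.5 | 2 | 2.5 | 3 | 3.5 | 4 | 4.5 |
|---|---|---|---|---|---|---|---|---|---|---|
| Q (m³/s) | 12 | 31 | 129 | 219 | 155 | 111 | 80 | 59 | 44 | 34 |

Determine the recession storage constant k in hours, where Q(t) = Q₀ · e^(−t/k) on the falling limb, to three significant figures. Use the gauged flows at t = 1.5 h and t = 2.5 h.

k ≈ 1.47 h

On the falling limb, Q drops from 219 to 111 m³/s between t = 1.5 h and t = 2.5 h (Δt = 1 h).
k = −Δt / ln(Q₂/Q₁) = −1 / ln(111/219) = 1.47 h.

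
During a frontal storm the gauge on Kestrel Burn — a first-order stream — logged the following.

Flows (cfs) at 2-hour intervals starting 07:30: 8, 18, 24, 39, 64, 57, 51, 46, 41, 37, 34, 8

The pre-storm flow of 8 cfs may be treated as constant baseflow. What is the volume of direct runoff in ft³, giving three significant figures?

V ≈ 2.38 × 10^6 ft³

Direct-runoff ordinates (Q − Q_b): 0.0, 10.0, 16.0, 31.0, 56.0, 49.0, 43.0, 38.0, 33.0, 29.0, 26.0, 0.0 cfs.
ΣQ_DR = 331.0 cfs.
With Δt = 2 h = 7200 s, V = ΣQ_DR · Δt = 331.0 × 7200 = 2.38 × 10^6 ft³.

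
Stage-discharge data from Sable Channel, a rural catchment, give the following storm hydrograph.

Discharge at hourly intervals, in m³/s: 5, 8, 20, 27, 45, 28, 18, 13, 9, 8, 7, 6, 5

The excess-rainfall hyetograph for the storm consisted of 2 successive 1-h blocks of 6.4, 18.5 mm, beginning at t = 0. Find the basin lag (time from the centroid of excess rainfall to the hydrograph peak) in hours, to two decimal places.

Centroid of excess rainfall: t_c = Σ P_i·t̄_i / ΣP_i = 1.2430 h (block centres at 0.5, 1.5 h).
Hydrograph peak occurs at t = 4 h, so basin lag t_L = 4 − 1.2430 = 2.76 h.

t_L ≈ 2.76 h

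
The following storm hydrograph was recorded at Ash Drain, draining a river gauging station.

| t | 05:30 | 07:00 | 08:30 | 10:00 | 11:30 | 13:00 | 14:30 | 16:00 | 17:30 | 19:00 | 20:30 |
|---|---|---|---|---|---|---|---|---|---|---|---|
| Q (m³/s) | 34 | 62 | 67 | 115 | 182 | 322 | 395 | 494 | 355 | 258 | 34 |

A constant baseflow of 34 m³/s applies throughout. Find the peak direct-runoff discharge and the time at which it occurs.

Q_p = 460.0 m³/s at t = 16:00

Subtracting baseflow gives direct-runoff ordinates: 0.0, 28.0, 33.0, 81.0, 148.0, 288.0, 361.0, 460.0, 321.0, 224.0, 0.0 m³/s.
The maximum is 460.0 m³/s, occurring at the reading for t = 16:00.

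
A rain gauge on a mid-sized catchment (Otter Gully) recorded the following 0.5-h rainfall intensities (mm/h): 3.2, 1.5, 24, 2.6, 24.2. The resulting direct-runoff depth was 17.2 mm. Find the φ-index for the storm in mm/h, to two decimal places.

Only the 2 blocks with intensity above φ contribute runoff: 24, 24.2 mm/h.
Σ(I−φ)·Δt = d  ⇒  (24+24.2 − 2φ)·0.5 = 17.2
φ = (48.20 − 17.2/0.5) / 2 = 6.90 mm/h.

φ ≈ 6.90 mm/h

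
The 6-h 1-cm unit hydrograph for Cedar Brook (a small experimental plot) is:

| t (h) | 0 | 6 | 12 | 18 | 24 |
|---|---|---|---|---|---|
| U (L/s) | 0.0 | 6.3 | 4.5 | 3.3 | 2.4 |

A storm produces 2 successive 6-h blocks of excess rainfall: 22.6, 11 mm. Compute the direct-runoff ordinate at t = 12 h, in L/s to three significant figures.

Q ≈ 17.1 L/s

By discrete convolution, Q_j = Σ (P_i / 10 mm) · U_{j−i}.
At t = 12 h (j=2): Q = (22.6/10)·4.5 + (11/10)·6.3 = 17.1 L/s.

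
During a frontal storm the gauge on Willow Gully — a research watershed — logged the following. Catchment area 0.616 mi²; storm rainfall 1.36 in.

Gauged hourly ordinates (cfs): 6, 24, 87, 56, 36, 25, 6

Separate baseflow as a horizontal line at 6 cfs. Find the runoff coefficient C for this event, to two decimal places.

ΣQ_DR = 198.0 cfs; V = ΣQ_DR·Δt = 7.128 × 10^5 ft³.
Runoff depth d = V / A = 0.4981 in.
C = d / P = 0.4981 / 1.36 = 0.37.

C ≈ 0.37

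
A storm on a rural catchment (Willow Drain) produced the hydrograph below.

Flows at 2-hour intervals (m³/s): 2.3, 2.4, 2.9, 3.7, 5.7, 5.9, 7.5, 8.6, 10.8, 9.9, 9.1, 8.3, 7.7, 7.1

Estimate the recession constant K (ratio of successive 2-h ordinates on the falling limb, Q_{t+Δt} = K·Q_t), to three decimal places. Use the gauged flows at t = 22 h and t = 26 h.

K ≈ 0.925

Using the recession-limb readings at t = 22 h and t = 26 h: Q falls from 8.3 to 7.1 m³/s over 2 intervals.
K = (Q₂/Q₁)^(1/2) = (7.1/8.3)^(1/2) = 0.925.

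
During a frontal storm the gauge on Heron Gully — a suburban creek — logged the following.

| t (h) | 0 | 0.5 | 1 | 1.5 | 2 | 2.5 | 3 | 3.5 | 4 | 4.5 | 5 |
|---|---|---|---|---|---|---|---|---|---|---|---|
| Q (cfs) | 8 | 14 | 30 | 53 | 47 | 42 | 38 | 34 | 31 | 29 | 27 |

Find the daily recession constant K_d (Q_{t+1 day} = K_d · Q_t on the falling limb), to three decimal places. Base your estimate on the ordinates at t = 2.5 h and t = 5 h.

Between t = 2.5 h and t = 5 h the flow falls from 42 to 27 cfs over 5×0.5 h = 2.5 h.
Per-interval ratio K = (27/42)^(1/5) = 0.9154; K_d = K^(24/0.5) = 0.014.

K_d ≈ 0.014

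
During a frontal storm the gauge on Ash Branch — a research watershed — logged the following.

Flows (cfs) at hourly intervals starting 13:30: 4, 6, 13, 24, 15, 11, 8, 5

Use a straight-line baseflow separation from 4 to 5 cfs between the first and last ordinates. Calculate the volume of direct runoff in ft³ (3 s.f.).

V ≈ 1.80 × 10^5 ft³

Direct-runoff ordinates (Q − Q_b): 0.00, 1.86, 8.71, 19.57, 10.43, 6.29, 3.14, 0.00 cfs.
ΣQ_DR = 50.00 cfs.
With Δt = 1 h = 3600 s, V = ΣQ_DR · Δt = 50.00 × 3600 = 1.80 × 10^5 ft³.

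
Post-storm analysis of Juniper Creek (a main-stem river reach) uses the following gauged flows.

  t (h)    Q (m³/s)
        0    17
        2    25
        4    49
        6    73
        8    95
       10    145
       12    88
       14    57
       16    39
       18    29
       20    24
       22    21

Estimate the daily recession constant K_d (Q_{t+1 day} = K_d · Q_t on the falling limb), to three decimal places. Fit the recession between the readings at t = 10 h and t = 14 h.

K_d ≈ 0.004

Between t = 10 h and t = 14 h the flow falls from 145 to 57 m³/s over 2×2 h = 4 h.
Per-interval ratio K = (57/145)^(1/2) = 0.6270; K_d = K^(24/2) = 0.004.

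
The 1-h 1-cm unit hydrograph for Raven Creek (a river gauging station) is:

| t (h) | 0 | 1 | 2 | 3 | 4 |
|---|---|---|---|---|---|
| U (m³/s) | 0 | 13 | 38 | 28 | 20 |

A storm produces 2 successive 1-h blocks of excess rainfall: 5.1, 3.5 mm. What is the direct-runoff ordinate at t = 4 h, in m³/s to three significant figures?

By discrete convolution, Q_j = Σ (P_i / 10 mm) · U_{j−i}.
At t = 4 h (j=4): Q = (5.1/10)·20 + (3.5/10)·28 = 20.0 m³/s.

Q ≈ 20.0 m³/s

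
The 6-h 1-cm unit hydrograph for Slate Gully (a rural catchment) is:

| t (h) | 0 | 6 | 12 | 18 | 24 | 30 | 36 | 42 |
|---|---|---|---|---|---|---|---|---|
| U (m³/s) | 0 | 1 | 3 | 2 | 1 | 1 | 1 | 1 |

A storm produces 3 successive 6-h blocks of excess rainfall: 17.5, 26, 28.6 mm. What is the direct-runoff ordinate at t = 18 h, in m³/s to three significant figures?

Q ≈ 14.2 m³/s

By discrete convolution, Q_j = Σ (P_i / 10 mm) · U_{j−i}.
At t = 18 h (j=3): Q = (17.5/10)·2 + (26/10)·3 + (28.6/10)·1 = 14.2 m³/s.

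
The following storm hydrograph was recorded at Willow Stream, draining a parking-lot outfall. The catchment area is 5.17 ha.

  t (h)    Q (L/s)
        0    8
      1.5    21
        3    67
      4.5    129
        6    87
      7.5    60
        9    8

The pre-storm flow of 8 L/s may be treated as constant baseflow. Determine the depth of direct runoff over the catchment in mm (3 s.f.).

Direct runoff: 0.0, 13.0, 59.0, 121.0, 79.0, 52.0, 0.0 L/s; ΣQ_DR = 324.0 L/s.
V = ΣQ_DR · Δt = 324.0 × 5400 s = 1.750 × 10^6 L.
Over A = 5.17 ha, depth = V / A = 33.8 mm.

d ≈ 33.8 mm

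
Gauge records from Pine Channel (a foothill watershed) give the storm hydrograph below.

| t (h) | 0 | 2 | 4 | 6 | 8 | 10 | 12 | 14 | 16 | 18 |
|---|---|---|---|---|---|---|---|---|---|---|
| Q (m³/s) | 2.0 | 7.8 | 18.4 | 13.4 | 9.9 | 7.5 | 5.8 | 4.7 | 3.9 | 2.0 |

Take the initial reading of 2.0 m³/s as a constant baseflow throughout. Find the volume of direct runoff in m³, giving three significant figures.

V ≈ 3.99 × 10^5 m³

Direct-runoff ordinates (Q − Q_b): 0.0, 5.8, 16.4, 11.4, 7.9, 5.5, 3.8, 2.7, 1.9, 0.0 m³/s.
ΣQ_DR = 55.40 m³/s.
With Δt = 2 h = 7200 s, V = ΣQ_DR · Δt = 55.40 × 7200 = 3.99 × 10^5 m³.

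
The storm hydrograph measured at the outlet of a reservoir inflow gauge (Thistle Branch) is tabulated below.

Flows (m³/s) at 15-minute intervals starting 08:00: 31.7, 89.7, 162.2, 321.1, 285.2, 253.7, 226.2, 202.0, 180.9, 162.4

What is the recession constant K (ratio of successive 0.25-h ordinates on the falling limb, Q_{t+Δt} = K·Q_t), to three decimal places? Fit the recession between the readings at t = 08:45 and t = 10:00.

K ≈ 0.892

Using the recession-limb readings at t = 08:45 and t = 10:00: Q falls from 321.1 to 180.9 m³/s over 5 intervals.
K = (Q₂/Q₁)^(1/5) = (180.9/321.1)^(1/5) = 0.892.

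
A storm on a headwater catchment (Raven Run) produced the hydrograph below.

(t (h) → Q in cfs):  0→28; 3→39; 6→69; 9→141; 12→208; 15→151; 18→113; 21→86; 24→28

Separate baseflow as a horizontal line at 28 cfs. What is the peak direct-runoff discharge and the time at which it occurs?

Subtracting baseflow gives direct-runoff ordinates: 0.0, 11.0, 41.0, 113.0, 180.0, 123.0, 85.0, 58.0, 0.0 cfs.
The maximum is 180.0 cfs, occurring at the reading for t = 12 h.

Q_p = 180.0 cfs at t = 12 h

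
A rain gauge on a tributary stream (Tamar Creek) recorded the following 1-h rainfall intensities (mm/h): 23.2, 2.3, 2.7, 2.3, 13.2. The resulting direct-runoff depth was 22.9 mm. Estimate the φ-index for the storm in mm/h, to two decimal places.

Only the 2 blocks with intensity above φ contribute runoff: 23.2, 13.2 mm/h.
Σ(I−φ)·Δt = d  ⇒  (23.2+13.2 − 2φ)·1 = 22.9
φ = (36.40 − 22.9/1) / 2 = 6.75 mm/h.

φ ≈ 6.75 mm/h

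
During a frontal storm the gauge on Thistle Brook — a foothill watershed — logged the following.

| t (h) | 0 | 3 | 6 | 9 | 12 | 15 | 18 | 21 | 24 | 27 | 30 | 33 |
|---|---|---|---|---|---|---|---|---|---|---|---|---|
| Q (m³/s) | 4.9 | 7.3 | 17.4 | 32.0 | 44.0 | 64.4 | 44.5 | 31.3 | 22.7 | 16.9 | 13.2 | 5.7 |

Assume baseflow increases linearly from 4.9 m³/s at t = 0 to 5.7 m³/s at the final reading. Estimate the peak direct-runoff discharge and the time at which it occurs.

Subtracting baseflow gives direct-runoff ordinates: 0.00, 2.33, 12.35, 26.88, 38.81, 59.14, 39.16, 25.89, 17.22, 11.35, 7.57, 0.00 m³/s.
The maximum is 59.14 m³/s, occurring at the reading for t = 15 h.

Q_p = 59.14 m³/s at t = 15 h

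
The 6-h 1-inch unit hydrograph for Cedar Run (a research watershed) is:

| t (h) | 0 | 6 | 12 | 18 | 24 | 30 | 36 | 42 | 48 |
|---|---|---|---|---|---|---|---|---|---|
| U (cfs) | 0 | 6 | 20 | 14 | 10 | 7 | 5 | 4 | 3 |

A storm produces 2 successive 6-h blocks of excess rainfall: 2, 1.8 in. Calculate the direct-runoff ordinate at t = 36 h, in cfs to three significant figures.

By discrete convolution, Q_j = Σ (P_i / 1 in) · U_{j−i}.
At t = 36 h (j=6): Q = (2/1)·5 + (1.8/1)·7 = 22.6 cfs.

Q ≈ 22.6 cfs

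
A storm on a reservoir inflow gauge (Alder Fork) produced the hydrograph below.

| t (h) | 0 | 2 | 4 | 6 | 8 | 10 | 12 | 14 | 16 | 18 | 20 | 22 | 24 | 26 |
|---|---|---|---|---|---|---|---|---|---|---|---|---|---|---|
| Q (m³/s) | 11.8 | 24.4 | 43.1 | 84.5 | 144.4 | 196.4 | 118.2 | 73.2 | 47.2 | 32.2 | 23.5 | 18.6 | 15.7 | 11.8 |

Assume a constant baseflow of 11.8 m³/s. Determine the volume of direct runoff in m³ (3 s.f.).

Direct-runoff ordinates (Q − Q_b): 0.0, 12.6, 31.3, 72.7, 132.6, 184.6, 106.4, 61.4, 35.4, 20.4, 11.7, 6.8, 3.9, 0.0 m³/s.
ΣQ_DR = 679.8 m³/s.
With Δt = 2 h = 7200 s, V = ΣQ_DR · Δt = 679.8 × 7200 = 4.89 × 10^6 m³.

V ≈ 4.89 × 10^6 m³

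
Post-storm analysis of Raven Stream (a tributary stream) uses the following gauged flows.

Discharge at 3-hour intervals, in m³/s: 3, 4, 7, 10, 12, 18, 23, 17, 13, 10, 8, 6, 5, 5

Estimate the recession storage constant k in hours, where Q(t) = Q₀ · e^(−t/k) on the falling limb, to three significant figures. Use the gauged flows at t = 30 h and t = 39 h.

k ≈ 19.1 h

On the falling limb, Q drops from 8 to 5 m³/s between t = 30 h and t = 39 h (Δt = 9 h).
k = −Δt / ln(Q₂/Q₁) = −9 / ln(5/8) = 19.1 h.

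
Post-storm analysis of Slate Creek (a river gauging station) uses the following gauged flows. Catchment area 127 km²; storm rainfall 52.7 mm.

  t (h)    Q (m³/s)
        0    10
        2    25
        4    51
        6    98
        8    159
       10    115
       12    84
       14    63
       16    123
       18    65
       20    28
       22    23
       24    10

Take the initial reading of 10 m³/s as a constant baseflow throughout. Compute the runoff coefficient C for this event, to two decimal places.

C ≈ 0.78

ΣQ_DR = 724.0 m³/s; V = ΣQ_DR·Δt = 5.213 × 10^6 m³.
Runoff depth d = V / A = 41.05 mm.
C = d / P = 41.05 / 52.7 = 0.78.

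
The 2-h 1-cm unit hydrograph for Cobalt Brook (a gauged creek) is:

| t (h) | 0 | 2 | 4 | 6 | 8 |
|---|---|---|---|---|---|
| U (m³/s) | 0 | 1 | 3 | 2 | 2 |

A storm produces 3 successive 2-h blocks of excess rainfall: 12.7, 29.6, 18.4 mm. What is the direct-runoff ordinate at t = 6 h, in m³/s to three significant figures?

Q ≈ 13.3 m³/s

By discrete convolution, Q_j = Σ (P_i / 10 mm) · U_{j−i}.
At t = 6 h (j=3): Q = (12.7/10)·2 + (29.6/10)·3 + (18.4/10)·1 = 13.3 m³/s.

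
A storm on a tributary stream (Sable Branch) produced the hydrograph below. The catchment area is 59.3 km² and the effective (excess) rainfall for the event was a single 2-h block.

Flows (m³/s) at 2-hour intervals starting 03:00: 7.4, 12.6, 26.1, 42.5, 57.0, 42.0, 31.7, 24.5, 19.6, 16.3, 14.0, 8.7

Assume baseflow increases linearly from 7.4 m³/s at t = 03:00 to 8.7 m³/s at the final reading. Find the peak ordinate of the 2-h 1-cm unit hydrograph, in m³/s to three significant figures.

U_p ≈ 19.7 m³/s

Direct runoff: 0.00, 5.08, 18.46, 34.75, 49.13, 34.01, 23.59, 16.27, 11.25, 7.84, 5.42, 0.00 m³/s; ΣQ_DR = 205.8 m³/s, peak = 49.13 m³/s.
Runoff depth d = ΣQ_DR·Δt / A = 205.8 × 7200 / (59.3 km²) = 24.99 mm.
The 1-cm UH is the DRH scaled by (10 mm)/d, so U_p = 49.13 × 10/24.99 = 19.7 m³/s.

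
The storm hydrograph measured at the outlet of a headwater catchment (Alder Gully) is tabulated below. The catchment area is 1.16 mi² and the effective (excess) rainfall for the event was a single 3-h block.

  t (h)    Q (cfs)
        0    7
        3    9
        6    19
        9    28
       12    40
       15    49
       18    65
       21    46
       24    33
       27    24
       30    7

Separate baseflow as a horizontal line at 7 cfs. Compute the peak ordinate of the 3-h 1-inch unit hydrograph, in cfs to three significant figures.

U_p ≈ 57.9 cfs

Direct runoff: 0.0, 2.0, 12.0, 21.0, 33.0, 42.0, 58.0, 39.0, 26.0, 17.0, 0.0 cfs; ΣQ_DR = 250.0 cfs, peak = 58.0 cfs.
Runoff depth d = ΣQ_DR·Δt / A = 250.0 × 10800 / (1.16 mi²) = 1.002 in.
The 1-inch UH is the DRH scaled by (1 in)/d, so U_p = 58.0 × 1/1.002 = 57.9 cfs.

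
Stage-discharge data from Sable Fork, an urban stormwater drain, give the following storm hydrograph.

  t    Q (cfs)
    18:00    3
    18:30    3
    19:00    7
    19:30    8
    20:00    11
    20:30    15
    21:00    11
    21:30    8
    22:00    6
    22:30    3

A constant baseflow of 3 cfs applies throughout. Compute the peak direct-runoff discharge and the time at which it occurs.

Q_p = 12.0 cfs at t = 20:30

Subtracting baseflow gives direct-runoff ordinates: 0.0, 0.0, 4.0, 5.0, 8.0, 12.0, 8.0, 5.0, 3.0, 0.0 cfs.
The maximum is 12.0 cfs, occurring at the reading for t = 20:30.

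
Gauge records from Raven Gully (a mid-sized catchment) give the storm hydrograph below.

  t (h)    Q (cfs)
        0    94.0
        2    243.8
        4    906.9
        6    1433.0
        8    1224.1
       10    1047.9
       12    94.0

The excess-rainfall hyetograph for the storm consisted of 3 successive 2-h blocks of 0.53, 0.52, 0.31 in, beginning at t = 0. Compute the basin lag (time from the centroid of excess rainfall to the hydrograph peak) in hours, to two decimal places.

Centroid of excess rainfall: t_c = Σ P_i·t̄_i / ΣP_i = 2.6765 h (block centres at 1, 3, 5 h).
Hydrograph peak occurs at t = 6 h, so basin lag t_L = 6 − 2.6765 = 3.32 h.

t_L ≈ 3.32 h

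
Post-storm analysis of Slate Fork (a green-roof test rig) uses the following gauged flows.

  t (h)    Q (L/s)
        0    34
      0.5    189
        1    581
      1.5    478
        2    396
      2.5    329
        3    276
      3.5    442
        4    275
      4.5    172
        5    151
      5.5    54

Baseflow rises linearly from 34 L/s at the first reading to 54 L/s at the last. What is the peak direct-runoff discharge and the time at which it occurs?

Subtracting baseflow gives direct-runoff ordinates: 0.00, 153.18, 543.36, 438.55, 354.73, 285.91, 231.09, 395.27, 226.45, 121.64, 98.82, 0.00 L/s.
The maximum is 543.36 L/s, occurring at the reading for t = 1 h.

Q_p = 543.36 L/s at t = 1 h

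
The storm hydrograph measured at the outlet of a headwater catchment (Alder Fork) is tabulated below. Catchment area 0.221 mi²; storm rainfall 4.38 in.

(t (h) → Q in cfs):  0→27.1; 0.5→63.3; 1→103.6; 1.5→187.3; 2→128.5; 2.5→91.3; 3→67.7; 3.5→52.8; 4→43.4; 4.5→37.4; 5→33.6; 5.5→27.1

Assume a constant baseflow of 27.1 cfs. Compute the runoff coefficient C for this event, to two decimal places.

ΣQ_DR = 537.9 cfs; V = ΣQ_DR·Δt = 9.682 × 10^5 ft³.
Runoff depth d = V / A = 1.886 in.
C = d / P = 1.886 / 4.38 = 0.43.

C ≈ 0.43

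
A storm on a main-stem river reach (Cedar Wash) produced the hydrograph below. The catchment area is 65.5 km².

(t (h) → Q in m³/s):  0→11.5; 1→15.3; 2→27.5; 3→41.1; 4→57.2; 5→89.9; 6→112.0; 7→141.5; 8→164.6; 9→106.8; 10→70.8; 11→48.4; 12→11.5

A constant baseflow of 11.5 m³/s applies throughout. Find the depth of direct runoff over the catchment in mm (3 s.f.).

d ≈ 41.1 mm

Direct runoff: 0.0, 3.8, 16.0, 29.6, 45.7, 78.4, 100.5, 130.0, 153.1, 95.3, 59.3, 36.9, 0.0 m³/s; ΣQ_DR = 748.6 m³/s.
V = ΣQ_DR · Δt = 748.6 × 3600 s = 2.695 × 10^6 m³.
Over A = 65.5 km², depth = V / A = 41.1 mm.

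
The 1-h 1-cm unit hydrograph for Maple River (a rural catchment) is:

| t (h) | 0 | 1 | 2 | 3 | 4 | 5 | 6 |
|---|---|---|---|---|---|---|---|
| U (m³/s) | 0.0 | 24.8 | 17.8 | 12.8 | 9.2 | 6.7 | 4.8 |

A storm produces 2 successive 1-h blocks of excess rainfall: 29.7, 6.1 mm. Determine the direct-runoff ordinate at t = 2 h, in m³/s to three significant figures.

Q ≈ 68.0 m³/s

By discrete convolution, Q_j = Σ (P_i / 10 mm) · U_{j−i}.
At t = 2 h (j=2): Q = (29.7/10)·17.8 + (6.1/10)·24.8 = 68.0 m³/s.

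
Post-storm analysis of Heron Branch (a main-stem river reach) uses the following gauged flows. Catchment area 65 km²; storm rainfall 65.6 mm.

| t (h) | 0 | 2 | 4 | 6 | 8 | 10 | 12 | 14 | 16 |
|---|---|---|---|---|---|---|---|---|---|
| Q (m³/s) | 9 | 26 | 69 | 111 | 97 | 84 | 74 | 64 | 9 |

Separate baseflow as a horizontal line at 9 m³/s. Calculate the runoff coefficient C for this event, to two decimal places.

ΣQ_DR = 462.0 m³/s; V = ΣQ_DR·Δt = 3.326 × 10^6 m³.
Runoff depth d = V / A = 51.18 mm.
C = d / P = 51.18 / 65.6 = 0.78.

C ≈ 0.78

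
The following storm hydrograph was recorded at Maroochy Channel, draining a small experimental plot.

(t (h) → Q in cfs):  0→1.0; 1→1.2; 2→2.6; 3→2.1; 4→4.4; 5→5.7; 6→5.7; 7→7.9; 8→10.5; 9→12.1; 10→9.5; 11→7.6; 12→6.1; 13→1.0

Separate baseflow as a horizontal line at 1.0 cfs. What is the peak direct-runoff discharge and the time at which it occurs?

Q_p = 11.1 cfs at t = 9 h

Subtracting baseflow gives direct-runoff ordinates: 0.0, 0.2, 1.6, 1.1, 3.4, 4.7, 4.7, 6.9, 9.5, 11.1, 8.5, 6.6, 5.1, 0.0 cfs.
The maximum is 11.1 cfs, occurring at the reading for t = 9 h.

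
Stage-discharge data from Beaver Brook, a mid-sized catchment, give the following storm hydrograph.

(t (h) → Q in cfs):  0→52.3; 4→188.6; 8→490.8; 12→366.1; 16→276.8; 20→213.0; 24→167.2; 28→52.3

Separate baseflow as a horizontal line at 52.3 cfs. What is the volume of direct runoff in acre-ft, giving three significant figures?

Direct-runoff ordinates (Q − Q_b): 0.0, 136.3, 438.5, 313.8, 224.5, 160.7, 114.9, 0.0 cfs.
ΣQ_DR = 1389 cfs.
With Δt = 4 h = 14400 s, V = ΣQ_DR · Δt = 1389 × 14400 = 2.00 × 10^7 ft³ = 459 acre-ft.

V ≈ 459 acre-ft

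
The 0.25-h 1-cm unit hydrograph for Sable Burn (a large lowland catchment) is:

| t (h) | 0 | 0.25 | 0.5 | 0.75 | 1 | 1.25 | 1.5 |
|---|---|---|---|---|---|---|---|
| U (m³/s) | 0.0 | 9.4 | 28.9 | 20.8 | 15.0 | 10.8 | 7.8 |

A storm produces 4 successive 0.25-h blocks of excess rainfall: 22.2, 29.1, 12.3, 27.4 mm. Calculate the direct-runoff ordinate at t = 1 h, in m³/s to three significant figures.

By discrete convolution, Q_j = Σ (P_i / 10 mm) · U_{j−i}.
At t = 1 h (j=4): Q = (22.2/10)·15.0 + (29.1/10)·20.8 + (12.3/10)·28.9 + (27.4/10)·9.4 = 155 m³/s.

Q ≈ 155 m³/s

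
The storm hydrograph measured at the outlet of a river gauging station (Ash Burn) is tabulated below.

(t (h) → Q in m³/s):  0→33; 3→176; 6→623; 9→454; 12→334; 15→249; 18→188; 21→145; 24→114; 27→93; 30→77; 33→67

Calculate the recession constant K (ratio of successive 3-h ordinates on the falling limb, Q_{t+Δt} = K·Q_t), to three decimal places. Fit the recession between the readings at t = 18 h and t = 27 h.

Using the recession-limb readings at t = 18 h and t = 27 h: Q falls from 188 to 93 m³/s over 3 intervals.
K = (Q₂/Q₁)^(1/3) = (93/188)^(1/3) = 0.791.

K ≈ 0.791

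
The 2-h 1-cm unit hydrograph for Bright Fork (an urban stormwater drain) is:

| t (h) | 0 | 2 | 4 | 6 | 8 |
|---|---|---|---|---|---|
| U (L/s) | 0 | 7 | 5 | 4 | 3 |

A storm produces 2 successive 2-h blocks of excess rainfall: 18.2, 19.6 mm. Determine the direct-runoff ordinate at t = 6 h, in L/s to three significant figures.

Q ≈ 17.1 L/s

By discrete convolution, Q_j = Σ (P_i / 10 mm) · U_{j−i}.
At t = 6 h (j=3): Q = (18.2/10)·4 + (19.6/10)·5 = 17.1 L/s.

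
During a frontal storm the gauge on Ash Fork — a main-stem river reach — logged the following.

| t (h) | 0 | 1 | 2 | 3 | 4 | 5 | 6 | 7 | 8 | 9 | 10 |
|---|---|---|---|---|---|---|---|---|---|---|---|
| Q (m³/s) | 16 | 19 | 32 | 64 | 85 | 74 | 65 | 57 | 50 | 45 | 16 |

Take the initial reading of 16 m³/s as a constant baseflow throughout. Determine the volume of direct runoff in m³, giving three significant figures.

Direct-runoff ordinates (Q − Q_b): 0.0, 3.0, 16.0, 48.0, 69.0, 58.0, 49.0, 41.0, 34.0, 29.0, 0.0 m³/s.
ΣQ_DR = 347.0 m³/s.
With Δt = 1 h = 3600 s, V = ΣQ_DR · Δt = 347.0 × 3600 = 1.25 × 10^6 m³.

V ≈ 1.25 × 10^6 m³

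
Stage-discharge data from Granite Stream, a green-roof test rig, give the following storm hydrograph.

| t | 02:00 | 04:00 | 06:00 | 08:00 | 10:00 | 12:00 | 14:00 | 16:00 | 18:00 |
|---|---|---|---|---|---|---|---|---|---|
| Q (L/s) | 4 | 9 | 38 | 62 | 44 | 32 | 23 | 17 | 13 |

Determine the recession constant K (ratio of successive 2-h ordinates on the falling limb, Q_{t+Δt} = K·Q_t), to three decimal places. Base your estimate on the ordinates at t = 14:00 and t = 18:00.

Using the recession-limb readings at t = 14:00 and t = 18:00: Q falls from 23 to 13 L/s over 2 intervals.
K = (Q₂/Q₁)^(1/2) = (13/23)^(1/2) = 0.752.

K ≈ 0.752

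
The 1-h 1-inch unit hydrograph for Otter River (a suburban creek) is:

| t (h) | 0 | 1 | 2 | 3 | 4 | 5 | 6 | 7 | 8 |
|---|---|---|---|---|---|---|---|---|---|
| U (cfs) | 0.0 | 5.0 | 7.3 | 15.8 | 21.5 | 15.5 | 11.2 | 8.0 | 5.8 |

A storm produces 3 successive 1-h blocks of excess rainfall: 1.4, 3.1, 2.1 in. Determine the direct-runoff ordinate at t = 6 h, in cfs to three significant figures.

By discrete convolution, Q_j = Σ (P_i / 1 in) · U_{j−i}.
At t = 6 h (j=6): Q = (1.4/1)·11.2 + (3.1/1)·15.5 + (2.1/1)·21.5 = 109 cfs.

Q ≈ 109 cfs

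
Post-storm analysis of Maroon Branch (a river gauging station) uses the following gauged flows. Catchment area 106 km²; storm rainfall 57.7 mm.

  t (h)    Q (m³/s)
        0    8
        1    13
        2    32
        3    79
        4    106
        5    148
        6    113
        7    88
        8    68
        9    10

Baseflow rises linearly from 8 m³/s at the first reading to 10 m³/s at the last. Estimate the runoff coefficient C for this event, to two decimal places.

ΣQ_DR = 575.0 m³/s; V = ΣQ_DR·Δt = 2.070 × 10^6 m³.
Runoff depth d = V / A = 19.53 mm.
C = d / P = 19.53 / 57.7 = 0.34.

C ≈ 0.34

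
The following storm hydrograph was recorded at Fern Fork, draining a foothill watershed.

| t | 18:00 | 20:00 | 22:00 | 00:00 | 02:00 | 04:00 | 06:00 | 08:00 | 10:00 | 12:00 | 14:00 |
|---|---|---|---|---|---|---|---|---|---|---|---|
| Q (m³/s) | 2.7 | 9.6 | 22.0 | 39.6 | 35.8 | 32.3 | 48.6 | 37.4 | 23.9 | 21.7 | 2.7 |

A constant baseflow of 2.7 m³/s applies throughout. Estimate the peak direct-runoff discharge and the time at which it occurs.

Q_p = 45.9 m³/s at t = 06:00

Subtracting baseflow gives direct-runoff ordinates: 0.0, 6.9, 19.3, 36.9, 33.1, 29.6, 45.9, 34.7, 21.2, 19.0, 0.0 m³/s.
The maximum is 45.9 m³/s, occurring at the reading for t = 06:00.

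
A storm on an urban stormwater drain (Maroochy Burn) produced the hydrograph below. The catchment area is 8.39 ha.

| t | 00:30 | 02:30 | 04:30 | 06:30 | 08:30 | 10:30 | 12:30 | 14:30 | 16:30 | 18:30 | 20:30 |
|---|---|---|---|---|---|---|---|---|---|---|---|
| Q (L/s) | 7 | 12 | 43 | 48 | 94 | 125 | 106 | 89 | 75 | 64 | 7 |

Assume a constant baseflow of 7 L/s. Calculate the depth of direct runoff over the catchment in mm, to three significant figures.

d ≈ 50.9 mm

Direct runoff: 0.0, 5.0, 36.0, 41.0, 87.0, 118.0, 99.0, 82.0, 68.0, 57.0, 0.0 L/s; ΣQ_DR = 593.0 L/s.
V = ΣQ_DR · Δt = 593.0 × 7200 s = 4.270 × 10^6 L.
Over A = 8.39 ha, depth = V / A = 50.9 mm.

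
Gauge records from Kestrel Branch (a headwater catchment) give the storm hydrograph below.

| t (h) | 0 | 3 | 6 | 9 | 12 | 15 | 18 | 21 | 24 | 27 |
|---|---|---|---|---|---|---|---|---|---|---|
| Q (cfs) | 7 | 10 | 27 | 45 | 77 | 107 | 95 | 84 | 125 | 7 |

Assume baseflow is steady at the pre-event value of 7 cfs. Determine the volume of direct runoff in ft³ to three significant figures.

Direct-runoff ordinates (Q − Q_b): 0.0, 3.0, 20.0, 38.0, 70.0, 100.0, 88.0, 77.0, 118.0, 0.0 cfs.
ΣQ_DR = 514.0 cfs.
With Δt = 3 h = 10800 s, V = ΣQ_DR · Δt = 514.0 × 10800 = 5.55 × 10^6 ft³.

V ≈ 5.55 × 10^6 ft³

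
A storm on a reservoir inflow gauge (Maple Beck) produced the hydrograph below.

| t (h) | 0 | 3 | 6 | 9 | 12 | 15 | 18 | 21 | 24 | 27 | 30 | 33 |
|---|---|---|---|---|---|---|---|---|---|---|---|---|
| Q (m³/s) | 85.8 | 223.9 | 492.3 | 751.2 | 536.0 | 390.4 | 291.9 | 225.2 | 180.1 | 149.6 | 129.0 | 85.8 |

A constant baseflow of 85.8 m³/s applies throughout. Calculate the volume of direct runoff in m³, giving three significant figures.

Direct-runoff ordinates (Q − Q_b): 0.0, 138.1, 406.5, 665.4, 450.2, 304.6, 206.1, 139.4, 94.3, 63.8, 43.2, 0.0 m³/s.
ΣQ_DR = 2512 m³/s.
With Δt = 3 h = 10800 s, V = ΣQ_DR · Δt = 2512 × 10800 = 2.71 × 10^7 m³.

V ≈ 2.71 × 10^7 m³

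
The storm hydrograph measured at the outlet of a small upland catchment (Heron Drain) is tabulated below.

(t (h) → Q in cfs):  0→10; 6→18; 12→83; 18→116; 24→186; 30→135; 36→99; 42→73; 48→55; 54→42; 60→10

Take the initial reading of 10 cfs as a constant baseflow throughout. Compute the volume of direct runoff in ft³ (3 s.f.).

Direct-runoff ordinates (Q − Q_b): 0.0, 8.0, 73.0, 106.0, 176.0, 125.0, 89.0, 63.0, 45.0, 32.0, 0.0 cfs.
ΣQ_DR = 717.0 cfs.
With Δt = 6 h = 21600 s, V = ΣQ_DR · Δt = 717.0 × 21600 = 1.55 × 10^7 ft³.

V ≈ 1.55 × 10^7 ft³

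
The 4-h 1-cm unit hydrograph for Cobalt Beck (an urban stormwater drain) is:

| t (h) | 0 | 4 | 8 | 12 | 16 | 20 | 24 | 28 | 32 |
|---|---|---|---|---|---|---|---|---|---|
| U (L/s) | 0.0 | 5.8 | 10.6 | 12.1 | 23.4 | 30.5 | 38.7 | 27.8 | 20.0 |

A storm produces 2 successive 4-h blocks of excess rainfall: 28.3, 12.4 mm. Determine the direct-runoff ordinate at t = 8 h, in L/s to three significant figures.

Q ≈ 37.2 L/s

By discrete convolution, Q_j = Σ (P_i / 10 mm) · U_{j−i}.
At t = 8 h (j=2): Q = (28.3/10)·10.6 + (12.4/10)·5.8 = 37.2 L/s.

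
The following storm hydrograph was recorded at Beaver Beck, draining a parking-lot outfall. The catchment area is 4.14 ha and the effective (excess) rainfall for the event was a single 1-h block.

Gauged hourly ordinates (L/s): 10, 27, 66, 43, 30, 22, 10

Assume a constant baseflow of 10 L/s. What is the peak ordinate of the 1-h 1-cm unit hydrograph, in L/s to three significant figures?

Direct runoff: 0.0, 17.0, 56.0, 33.0, 20.0, 12.0, 0.0 L/s; ΣQ_DR = 138.0 L/s, peak = 56.0 L/s.
Runoff depth d = ΣQ_DR·Δt / A = 138.0 × 3600 / (4.14 ha) = 12.00 mm.
The 1-cm UH is the DRH scaled by (10 mm)/d, so U_p = 56.0 × 10/12.00 = 46.7 L/s.

U_p ≈ 46.7 L/s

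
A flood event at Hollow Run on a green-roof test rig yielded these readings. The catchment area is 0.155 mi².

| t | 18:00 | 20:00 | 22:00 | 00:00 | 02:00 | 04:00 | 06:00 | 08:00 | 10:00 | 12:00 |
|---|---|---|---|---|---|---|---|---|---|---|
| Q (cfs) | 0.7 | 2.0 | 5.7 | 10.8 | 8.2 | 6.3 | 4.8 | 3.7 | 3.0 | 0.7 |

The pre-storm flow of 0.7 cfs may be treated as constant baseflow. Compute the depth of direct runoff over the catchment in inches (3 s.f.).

Direct runoff: 0.0, 1.3, 5.0, 10.1, 7.5, 5.6, 4.1, 3.0, 2.3, 0.0 cfs; ΣQ_DR = 38.90 cfs.
V = ΣQ_DR · Δt = 38.90 × 7200 s = 2.801 × 10^5 ft³.
Over A = 0.155 mi², depth = V / A = 0.778 in.

d ≈ 0.778 in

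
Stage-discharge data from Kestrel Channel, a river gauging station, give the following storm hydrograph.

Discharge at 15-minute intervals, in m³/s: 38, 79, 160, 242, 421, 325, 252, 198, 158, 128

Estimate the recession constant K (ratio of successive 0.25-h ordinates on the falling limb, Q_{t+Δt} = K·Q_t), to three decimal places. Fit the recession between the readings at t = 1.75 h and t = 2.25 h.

Using the recession-limb readings at t = 1.75 h and t = 2.25 h: Q falls from 198 to 128 m³/s over 2 intervals.
K = (Q₂/Q₁)^(1/2) = (128/198)^(1/2) = 0.804.

K ≈ 0.804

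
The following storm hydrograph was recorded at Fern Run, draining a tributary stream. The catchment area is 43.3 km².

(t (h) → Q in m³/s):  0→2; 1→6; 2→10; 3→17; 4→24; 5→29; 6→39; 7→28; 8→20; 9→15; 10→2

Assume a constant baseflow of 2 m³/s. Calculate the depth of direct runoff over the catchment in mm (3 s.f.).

d ≈ 14.1 mm

Direct runoff: 0.0, 4.0, 8.0, 15.0, 22.0, 27.0, 37.0, 26.0, 18.0, 13.0, 0.0 m³/s; ΣQ_DR = 170.0 m³/s.
V = ΣQ_DR · Δt = 170.0 × 3600 s = 6.120 × 10^5 m³.
Over A = 43.3 km², depth = V / A = 14.1 mm.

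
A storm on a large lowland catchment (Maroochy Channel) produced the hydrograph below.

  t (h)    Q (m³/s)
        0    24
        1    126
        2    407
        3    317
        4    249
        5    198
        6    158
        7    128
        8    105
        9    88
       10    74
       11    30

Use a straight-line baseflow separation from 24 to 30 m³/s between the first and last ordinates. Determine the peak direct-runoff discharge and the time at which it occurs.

Subtracting baseflow gives direct-runoff ordinates: 0.00, 101.45, 381.91, 291.36, 222.82, 171.27, 130.73, 100.18, 76.64, 59.09, 44.55, 0.00 m³/s.
The maximum is 381.91 m³/s, occurring at the reading for t = 2 h.

Q_p = 381.91 m³/s at t = 2 h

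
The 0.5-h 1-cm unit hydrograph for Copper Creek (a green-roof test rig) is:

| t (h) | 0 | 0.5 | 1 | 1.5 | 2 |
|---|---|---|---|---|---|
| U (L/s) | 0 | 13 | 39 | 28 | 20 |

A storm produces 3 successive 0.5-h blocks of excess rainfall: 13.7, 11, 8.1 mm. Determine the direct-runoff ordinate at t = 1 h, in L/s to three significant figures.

Q ≈ 67.7 L/s

By discrete convolution, Q_j = Σ (P_i / 10 mm) · U_{j−i}.
At t = 1 h (j=2): Q = (13.7/10)·39 + (11/10)·13 + (8.1/10)·0 = 67.7 L/s.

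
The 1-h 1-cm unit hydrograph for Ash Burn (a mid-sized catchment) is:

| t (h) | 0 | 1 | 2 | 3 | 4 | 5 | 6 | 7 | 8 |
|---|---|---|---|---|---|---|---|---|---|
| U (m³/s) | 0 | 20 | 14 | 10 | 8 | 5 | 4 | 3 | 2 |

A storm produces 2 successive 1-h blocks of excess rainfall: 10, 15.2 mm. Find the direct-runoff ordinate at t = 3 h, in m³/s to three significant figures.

Q ≈ 31.3 m³/s

By discrete convolution, Q_j = Σ (P_i / 10 mm) · U_{j−i}.
At t = 3 h (j=3): Q = (10/10)·10 + (15.2/10)·14 = 31.3 m³/s.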